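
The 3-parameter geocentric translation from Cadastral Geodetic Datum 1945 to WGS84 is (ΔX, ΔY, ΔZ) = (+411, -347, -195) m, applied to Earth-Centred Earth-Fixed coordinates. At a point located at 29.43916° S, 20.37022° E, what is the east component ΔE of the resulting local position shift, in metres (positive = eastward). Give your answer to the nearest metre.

ΔE = -468 m

The local east axis at (φ, λ) is (−sin λ, cos λ, 0), so ΔE = −sin(20.37022°)·411 + cos(20.37022°)·(-347) = -468.36 m.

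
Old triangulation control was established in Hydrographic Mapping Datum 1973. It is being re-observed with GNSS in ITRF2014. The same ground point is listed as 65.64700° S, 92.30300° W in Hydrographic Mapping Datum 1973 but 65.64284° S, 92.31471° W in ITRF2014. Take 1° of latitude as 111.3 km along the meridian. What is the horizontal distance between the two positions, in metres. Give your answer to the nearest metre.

709 m

Δφ = -65.64284° − -65.64700° = +0.00416°; Δλ = -92.31471° − -92.30300° = -0.01171°.
ΔN = Δφ × 111300 = 463.0 m; ΔE = Δλ × 111300 × cos(-65.64700°) = -0.01171 × 111300 × 0.412357 = -537.4 m.
Distance = √(ΔE² + ΔN²) = √((-537.4)² + 463.0²) = 709.4 m.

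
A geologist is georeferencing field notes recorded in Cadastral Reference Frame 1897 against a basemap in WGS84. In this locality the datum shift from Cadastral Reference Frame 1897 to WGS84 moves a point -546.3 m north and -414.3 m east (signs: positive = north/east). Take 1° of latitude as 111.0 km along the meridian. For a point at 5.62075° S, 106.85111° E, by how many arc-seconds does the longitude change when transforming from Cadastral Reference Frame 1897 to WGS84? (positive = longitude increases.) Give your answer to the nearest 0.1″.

Δλ = -13.5″

At latitude -5.62075°, cos φ = 0.995192.
1° of longitude at this latitude = 111.0 × cos φ = 110.47 km, so Δλ = -414.3 / 110466.3 = -0.0037505° = -13.502″.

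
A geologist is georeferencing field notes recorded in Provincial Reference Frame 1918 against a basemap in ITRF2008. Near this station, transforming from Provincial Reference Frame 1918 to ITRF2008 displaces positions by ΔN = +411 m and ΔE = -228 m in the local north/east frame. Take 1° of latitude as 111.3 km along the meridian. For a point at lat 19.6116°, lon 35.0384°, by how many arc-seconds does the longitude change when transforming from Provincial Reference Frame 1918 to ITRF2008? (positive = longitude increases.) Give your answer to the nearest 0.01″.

Δλ = -7.83″

At latitude 19.6116°, cos φ = 0.941990.
1° of longitude at this latitude = 111.3 × cos φ = 104.84 km, so Δλ = -228.0 / 104843.4 = -0.0021747° = -7.829″.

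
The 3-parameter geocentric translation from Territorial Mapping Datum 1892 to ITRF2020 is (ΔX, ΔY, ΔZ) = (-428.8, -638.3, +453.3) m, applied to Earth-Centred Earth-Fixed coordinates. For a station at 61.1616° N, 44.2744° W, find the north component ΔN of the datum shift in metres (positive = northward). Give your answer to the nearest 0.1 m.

At φ = 61.1616°, λ = -44.2744°: sin φ = 0.875984, cos φ = 0.482341, sin λ = -0.698095, cos λ = 0.716005.
ΔN = −sin φ cos λ·ΔX − sin φ sin λ·ΔY + cos φ·ΔZ = −(0.875984)(0.716005)(-428.8) − (0.875984)(-0.698095)(-638.3) + (0.482341)(453.3) = 97.26 m.

ΔN = 97.3 m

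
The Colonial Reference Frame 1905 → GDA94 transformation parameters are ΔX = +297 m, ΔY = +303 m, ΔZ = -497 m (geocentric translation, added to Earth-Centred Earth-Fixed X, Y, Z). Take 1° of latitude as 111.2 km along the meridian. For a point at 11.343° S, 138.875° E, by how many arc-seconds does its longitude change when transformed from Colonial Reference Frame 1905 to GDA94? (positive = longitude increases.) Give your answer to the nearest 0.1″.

sin φ = -0.196682, cos φ = 0.980467, sin λ = 0.657704, cos λ = -0.753276.
East component: ΔE = −sin λ·ΔX + cos λ·ΔY = −(0.657704)(297) + (-0.753276)(303) = -423.58 m.
1° of latitude spans 111200 m; at latitude φ, 1° of longitude spans that × cos φ = 109028.0 m, so Δλ = -423.58 / 109028.0 × 3600 = -13.986″.

Δλ = -14.0″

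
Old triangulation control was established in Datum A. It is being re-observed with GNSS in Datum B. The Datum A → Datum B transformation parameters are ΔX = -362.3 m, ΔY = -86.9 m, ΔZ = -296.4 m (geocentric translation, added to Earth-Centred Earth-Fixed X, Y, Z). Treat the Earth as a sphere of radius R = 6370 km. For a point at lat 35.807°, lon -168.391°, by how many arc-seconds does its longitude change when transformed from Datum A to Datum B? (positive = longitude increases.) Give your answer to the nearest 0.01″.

sin φ = 0.585057, cos φ = 0.810992, sin λ = -0.201232, cos λ = -0.979544.
East component: ΔE = −sin λ·ΔX + cos λ·ΔY = −(-0.201232)(-362.3) + (-0.979544)(-86.9) = 12.22 m.
1° of latitude spans πR/180 = 111177 m; at latitude φ, 1° of longitude spans that × cos φ = 90164.1 m, so Δλ = 12.22 / 90164.1 × 3600 = 0.488″.

Δλ = 0.49″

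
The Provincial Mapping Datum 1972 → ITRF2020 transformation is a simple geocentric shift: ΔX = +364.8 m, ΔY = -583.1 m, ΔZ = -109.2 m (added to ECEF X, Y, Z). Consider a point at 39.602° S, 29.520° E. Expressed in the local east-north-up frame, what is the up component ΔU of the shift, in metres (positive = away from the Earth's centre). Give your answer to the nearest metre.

At φ = -39.602°, λ = 29.520°: sin φ = -0.637451, cos φ = 0.770491, sin λ = 0.492727, cos λ = 0.870184.
ΔU = cos φ cos λ·ΔX + cos φ sin λ·ΔY + sin φ·ΔZ = (0.770491)(0.870184)(364.8) + (0.770491)(0.492727)(-583.1) + (-0.637451)(-109.2) = 92.83 m.

ΔU = 93 m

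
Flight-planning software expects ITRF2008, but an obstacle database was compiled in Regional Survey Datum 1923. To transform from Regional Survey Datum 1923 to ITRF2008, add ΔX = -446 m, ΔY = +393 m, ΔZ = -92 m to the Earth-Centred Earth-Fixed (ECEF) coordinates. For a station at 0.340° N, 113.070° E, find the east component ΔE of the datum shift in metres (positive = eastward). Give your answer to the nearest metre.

At φ = 0.340°, λ = 113.070°: sin φ = 0.005934, cos φ = 0.999982, sin λ = 0.920027, cos λ = -0.391855.
ΔE = −sin λ·ΔX + cos λ·ΔY = −(0.920027)·(-446) + (-0.391855)·(393) = 256.33 m.

ΔE = 256 m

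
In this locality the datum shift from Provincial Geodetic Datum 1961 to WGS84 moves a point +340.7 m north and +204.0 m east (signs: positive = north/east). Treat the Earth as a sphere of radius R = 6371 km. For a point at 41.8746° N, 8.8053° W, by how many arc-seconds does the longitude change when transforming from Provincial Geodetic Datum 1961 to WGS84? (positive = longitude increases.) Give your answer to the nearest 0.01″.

At latitude 41.8746°, cos φ = 0.744608.
One radian of longitude at latitude φ spans R cos φ, so Δλ = ΔE / (R cos φ) = 204.0 / (6371000 × 0.744608) = 4.3003e-05 rad = 8.870″.

Δλ = 8.87″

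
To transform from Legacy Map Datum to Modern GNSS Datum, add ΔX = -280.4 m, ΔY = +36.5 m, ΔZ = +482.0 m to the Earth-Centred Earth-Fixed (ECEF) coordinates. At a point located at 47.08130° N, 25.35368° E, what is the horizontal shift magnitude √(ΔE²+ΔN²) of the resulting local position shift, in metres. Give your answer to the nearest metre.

At φ = 47.08130°, λ = 25.35368°: sin φ = 0.732321, cos φ = 0.680960, sin λ = 0.428205, cos λ = 0.903682.
ΔE = −sin λ·ΔX + cos λ·ΔY = −(0.428205)·(-280.4) + (0.903682)·(36.5) = 153.05 m.
ΔN = −sin φ cos λ·ΔX − sin φ sin λ·ΔY + cos φ·ΔZ = −(0.732321)(0.903682)(-280.4) − (0.732321)(0.428205)(36.5) + (0.680960)(482.0) = 502.34 m.
Horizontal magnitude = √(ΔE² + ΔN²) = √(153.05² + 502.34²) = 525.14 m.

525 m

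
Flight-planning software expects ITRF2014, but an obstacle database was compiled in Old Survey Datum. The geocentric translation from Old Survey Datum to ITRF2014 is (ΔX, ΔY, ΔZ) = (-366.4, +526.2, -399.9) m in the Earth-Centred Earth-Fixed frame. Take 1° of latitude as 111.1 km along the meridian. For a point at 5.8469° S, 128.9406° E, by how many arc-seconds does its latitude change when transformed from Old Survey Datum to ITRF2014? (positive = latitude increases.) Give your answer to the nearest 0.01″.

sin φ = -0.101871, cos φ = 0.994798, sin λ = 0.777798, cos λ = -0.628514.
North component: ΔN = −sin φ cos λ·ΔX − sin φ sin λ·ΔY + cos φ·ΔZ = −(-0.101871)(-0.628514)(-366.4) − (-0.101871)(0.777798)(526.2) + (0.994798)(-399.9) = -332.67 m.
1° of latitude spans 111100 m, so Δφ = -332.67 / 111100 × 3600 = -10.779″.

Δφ = -10.78″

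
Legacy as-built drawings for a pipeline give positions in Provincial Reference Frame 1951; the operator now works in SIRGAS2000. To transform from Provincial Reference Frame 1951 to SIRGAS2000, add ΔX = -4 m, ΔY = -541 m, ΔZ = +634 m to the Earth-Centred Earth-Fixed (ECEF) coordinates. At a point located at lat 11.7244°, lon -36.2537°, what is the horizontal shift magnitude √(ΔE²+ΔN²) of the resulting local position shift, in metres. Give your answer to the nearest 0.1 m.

708.5 m

At φ = 11.7244°, λ = -36.2537°: sin φ = 0.203204, cos φ = 0.979136, sin λ = -0.591362, cos λ = 0.806406.
ΔE = −sin λ·ΔX + cos λ·ΔY = −(-0.591362)·(-4) + (0.806406)·(-541) = -438.63 m.
ΔN = −sin φ cos λ·ΔX − sin φ sin λ·ΔY + cos φ·ΔZ = −(0.203204)(0.806406)(-4) − (0.203204)(-0.591362)(-541) + (0.979136)(634) = 556.42 m.
Horizontal magnitude = √(ΔE² + ΔN²) = √((-438.63)² + 556.42²) = 708.52 m.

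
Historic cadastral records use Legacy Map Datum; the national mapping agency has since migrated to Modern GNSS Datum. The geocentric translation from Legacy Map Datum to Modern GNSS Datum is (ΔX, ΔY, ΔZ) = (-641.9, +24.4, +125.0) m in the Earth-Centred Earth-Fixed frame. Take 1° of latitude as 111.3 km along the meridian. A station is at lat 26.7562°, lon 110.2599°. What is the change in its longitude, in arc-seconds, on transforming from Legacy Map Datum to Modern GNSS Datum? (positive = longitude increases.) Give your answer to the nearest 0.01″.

Δλ = 21.51″

sin φ = 0.450195, cos φ = 0.892930, sin λ = 0.938132, cos λ = -0.346279.
East component: ΔE = −sin λ·ΔX + cos λ·ΔY = −(0.938132)(-641.9) + (-0.346279)(24.4) = 593.74 m.
1° of latitude spans 111300 m; at latitude φ, 1° of longitude spans that × cos φ = 99383.1 m, so Δλ = 593.74 / 99383.1 × 3600 = 21.507″.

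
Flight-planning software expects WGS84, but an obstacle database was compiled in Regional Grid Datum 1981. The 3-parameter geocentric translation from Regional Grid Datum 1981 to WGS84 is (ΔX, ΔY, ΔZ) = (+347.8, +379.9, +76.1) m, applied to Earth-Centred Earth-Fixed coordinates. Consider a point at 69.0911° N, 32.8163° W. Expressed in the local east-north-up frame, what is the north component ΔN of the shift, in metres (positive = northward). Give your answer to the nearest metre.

ΔN = -54 m

At φ = 69.0911°, λ = -32.8163°: sin φ = 0.934149, cos φ = 0.356883, sin λ = -0.541947, cos λ = 0.840412.
ΔN = −sin φ cos λ·ΔX − sin φ sin λ·ΔY + cos φ·ΔZ = −(0.934149)(0.840412)(347.8) − (0.934149)(-0.541947)(379.9) + (0.356883)(76.1) = -53.56 m.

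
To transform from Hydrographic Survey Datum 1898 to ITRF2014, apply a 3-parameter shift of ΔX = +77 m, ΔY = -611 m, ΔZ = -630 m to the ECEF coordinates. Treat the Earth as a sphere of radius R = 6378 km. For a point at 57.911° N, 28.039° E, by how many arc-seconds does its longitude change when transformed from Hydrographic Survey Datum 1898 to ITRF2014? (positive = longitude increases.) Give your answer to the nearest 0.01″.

sin φ = 0.847224, cos φ = 0.531236, sin λ = 0.470072, cos λ = 0.882628.
East component: ΔE = −sin λ·ΔX + cos λ·ΔY = −(0.470072)(77) + (0.882628)(-611) = -575.48 m.
1° of latitude spans πR/180 = 111317 m; at latitude φ, 1° of longitude spans that × cos φ = 59135.6 m, so Δλ = -575.48 / 59135.6 × 3600 = -35.034″.

Δλ = -35.03″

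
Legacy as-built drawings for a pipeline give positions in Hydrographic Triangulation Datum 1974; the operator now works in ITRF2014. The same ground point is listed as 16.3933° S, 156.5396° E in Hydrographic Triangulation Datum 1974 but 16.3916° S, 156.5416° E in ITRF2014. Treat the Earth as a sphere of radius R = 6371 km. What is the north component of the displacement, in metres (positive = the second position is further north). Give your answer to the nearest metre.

ΔN = 189 m

Δφ = -16.3916° − -16.3933° = +0.0017°; Δλ = 156.5416° − 156.5396° = +0.0020°.
1° along a meridian = πR/180 = 111195 m.
ΔN = Δφ × 111195 = 189.0 m; ΔE = Δλ × 111195 × cos(-16.3933°) = +0.0020 × 111195 × 0.959347 = 213.3 m.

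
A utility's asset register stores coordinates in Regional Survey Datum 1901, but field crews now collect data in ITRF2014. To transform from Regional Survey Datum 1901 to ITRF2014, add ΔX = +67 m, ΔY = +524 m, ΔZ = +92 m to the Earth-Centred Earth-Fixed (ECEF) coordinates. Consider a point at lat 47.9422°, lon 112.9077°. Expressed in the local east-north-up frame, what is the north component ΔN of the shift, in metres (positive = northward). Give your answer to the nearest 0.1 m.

ΔN = -277.4 m

The local north axis is (−sin φ cos λ, −sin φ sin λ, cos φ), giving ΔN = 19.363 − 358.371 + 61.629 = -277.38 m.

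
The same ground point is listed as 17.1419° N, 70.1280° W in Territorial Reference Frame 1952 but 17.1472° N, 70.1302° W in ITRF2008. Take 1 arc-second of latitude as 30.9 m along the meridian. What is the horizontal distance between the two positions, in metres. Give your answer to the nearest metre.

Δφ = 17.1472° − 17.1419° = +0.0053°; Δλ = -70.1302° − -70.1280° = -0.0022°.
1° of latitude = 3600 × 30.90 = 111240 m.
ΔN = Δφ × 111240 = 589.6 m; ΔE = Δλ × 111240 × cos(17.1419°) = -0.0022 × 111240 × 0.955578 = -233.9 m.
Distance = √(ΔE² + ΔN²) = √((-233.9)² + 589.6²) = 634.3 m.

634 m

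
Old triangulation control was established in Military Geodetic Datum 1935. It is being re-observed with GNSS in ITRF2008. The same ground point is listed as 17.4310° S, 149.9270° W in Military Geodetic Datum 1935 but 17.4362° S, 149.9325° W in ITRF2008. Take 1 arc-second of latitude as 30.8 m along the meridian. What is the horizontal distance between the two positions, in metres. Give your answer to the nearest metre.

819 m

Δφ = -17.4362° − -17.4310° = -0.0052°; Δλ = -149.9325° − -149.9270° = -0.0055°.
1° of latitude = 3600 × 30.80 = 110880 m.
ΔN = Δφ × 110880 = -576.6 m; ΔE = Δλ × 110880 × cos(-17.4310°) = -0.0055 × 110880 × 0.954078 = -581.8 m.
Distance = √(ΔE² + ΔN²) = √((-581.8)² + (-576.6)²) = 819.1 m.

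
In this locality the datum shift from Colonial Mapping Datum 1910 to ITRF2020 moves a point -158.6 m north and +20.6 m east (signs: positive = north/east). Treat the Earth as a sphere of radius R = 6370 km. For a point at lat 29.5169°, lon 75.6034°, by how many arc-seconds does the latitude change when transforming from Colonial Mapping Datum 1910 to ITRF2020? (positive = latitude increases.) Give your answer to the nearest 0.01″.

Δφ = -5.14″

On a sphere of radius R, 1 rad of latitude = R, so Δφ = ΔN / R = -158.6 / 6370000 = -2.4898e-05 rad = -5.136″.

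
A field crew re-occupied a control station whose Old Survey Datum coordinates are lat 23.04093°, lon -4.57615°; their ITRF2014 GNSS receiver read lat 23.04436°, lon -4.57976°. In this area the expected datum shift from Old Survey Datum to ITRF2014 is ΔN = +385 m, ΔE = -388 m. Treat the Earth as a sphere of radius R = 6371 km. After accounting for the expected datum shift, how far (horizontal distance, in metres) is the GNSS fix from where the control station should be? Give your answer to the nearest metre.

19 m

Observed coordinate differences: Δφ = +0.00343°, Δλ = -0.00361°.
Converting to metres (1° lat = 111195 m, cos φ = 0.920225): observed ΔN = 381.4 m, observed ΔE = -369.4 m.
Subtracting the expected shift leaves a residual of 381.4 − (385) = -3.6 m north and -369.4 − (-388) = 18.6 m east.
Residual distance = √((-3.6)² + 18.6²) = 19.0 m.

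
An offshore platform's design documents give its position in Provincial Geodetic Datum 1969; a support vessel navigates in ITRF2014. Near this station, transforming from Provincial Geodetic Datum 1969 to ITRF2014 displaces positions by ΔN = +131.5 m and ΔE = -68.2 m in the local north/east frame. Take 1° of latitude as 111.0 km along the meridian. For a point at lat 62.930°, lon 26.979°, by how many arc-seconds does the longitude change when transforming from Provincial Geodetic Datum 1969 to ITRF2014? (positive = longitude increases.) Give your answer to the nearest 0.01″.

Δλ = -4.86″

At latitude 62.930°, cos φ = 0.455079.
1° of longitude at this latitude = 111.0 × cos φ = 50.51 km, so Δλ = -68.2 / 50513.7 = -0.0013501° = -4.860″.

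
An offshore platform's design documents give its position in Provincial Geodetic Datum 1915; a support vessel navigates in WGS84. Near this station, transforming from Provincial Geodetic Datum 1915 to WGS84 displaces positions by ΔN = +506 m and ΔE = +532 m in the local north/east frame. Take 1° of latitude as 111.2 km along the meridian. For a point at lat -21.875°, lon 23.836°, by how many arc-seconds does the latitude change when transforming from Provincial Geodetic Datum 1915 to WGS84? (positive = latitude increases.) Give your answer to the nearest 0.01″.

Δφ = 16.38″

1° of latitude = 111.2 km, so Δφ = 506.0 / 111200 = 0.0045504° = 16.381″.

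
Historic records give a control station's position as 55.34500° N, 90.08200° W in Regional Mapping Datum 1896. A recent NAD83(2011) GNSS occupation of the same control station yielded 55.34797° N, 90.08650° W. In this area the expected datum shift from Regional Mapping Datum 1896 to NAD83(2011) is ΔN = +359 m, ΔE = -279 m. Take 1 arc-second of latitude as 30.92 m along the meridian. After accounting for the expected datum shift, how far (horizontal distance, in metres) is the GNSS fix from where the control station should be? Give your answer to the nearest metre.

29 m

Observed coordinate differences: Δφ = +0.00297°, Δλ = -0.00450°.
Converting to metres (1° lat = 111312 m, cos φ = 0.568634): observed ΔN = 330.6 m, observed ΔE = -284.8 m.
Subtracting the expected shift leaves a residual of 330.6 − (359) = -28.4 m north and -284.8 − (-279) = -5.8 m east.
Residual distance = √((-28.4)² + (-5.8)²) = 29.0 m.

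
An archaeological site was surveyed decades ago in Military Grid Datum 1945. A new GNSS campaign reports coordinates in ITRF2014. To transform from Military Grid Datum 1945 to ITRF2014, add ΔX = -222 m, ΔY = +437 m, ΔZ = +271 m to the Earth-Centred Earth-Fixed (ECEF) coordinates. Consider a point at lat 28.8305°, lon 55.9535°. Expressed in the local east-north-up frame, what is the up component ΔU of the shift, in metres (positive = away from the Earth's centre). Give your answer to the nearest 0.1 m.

The local up (radial) axis is (cos φ cos λ, cos φ sin λ, sin φ), giving ΔU = -108.884 + 317.210 + 130.682 = 339.01 m.

ΔU = 339.0 m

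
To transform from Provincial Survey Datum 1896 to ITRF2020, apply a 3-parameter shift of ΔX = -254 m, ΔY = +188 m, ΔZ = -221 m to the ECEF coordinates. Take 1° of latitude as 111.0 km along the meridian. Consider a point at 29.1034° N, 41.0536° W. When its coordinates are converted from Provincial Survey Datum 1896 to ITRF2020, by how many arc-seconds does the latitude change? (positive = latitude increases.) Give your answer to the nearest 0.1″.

sin φ = 0.486387, cos φ = 0.873743, sin λ = -0.656765, cos λ = 0.754096.
North component: ΔN = −sin φ cos λ·ΔX − sin φ sin λ·ΔY + cos φ·ΔZ = −(0.486387)(0.754096)(-254) − (0.486387)(-0.656765)(188) + (0.873743)(-221) = -39.88 m.
1° of latitude spans 111000 m, so Δφ = -39.88 / 111000 × 3600 = -1.293″.

Δφ = -1.3″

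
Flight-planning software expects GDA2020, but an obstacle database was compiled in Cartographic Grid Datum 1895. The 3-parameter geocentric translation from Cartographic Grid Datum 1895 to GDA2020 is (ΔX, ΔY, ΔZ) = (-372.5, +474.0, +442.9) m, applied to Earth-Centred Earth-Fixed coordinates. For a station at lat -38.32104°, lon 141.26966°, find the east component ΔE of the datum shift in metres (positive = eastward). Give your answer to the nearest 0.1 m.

The local east axis at (φ, λ) is (−sin λ, cos λ, 0), so ΔE = −sin(141.26966°)·(-372.5) + cos(141.26966°)·474.0 = -136.71 m.

ΔE = -136.7 m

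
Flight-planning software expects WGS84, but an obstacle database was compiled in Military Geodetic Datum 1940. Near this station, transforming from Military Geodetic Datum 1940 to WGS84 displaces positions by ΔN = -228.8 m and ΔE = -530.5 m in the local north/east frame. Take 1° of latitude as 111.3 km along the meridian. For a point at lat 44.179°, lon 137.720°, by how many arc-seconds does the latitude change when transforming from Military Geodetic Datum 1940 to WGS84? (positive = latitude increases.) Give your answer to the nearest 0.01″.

Δφ = -7.40″

1° of latitude = 111.3 km, so Δφ = -228.8 / 111300 = -0.0020557° = -7.401″.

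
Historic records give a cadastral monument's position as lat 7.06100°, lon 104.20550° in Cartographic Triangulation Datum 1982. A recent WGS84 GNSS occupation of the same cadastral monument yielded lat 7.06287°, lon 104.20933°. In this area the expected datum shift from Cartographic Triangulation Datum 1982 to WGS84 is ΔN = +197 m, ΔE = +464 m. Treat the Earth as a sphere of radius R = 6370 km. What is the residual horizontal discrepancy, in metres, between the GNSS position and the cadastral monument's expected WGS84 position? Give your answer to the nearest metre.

Observed coordinate differences: Δφ = +0.00187°, Δλ = +0.00383°.
Converting to metres (1° lat = 111177 m, cos φ = 0.992416): observed ΔN = 207.9 m, observed ΔE = 422.6 m.
Subtracting the expected shift leaves a residual of 207.9 − (197) = 10.9 m north and 422.6 − (464) = -41.4 m east.
Residual distance = √(10.9² + (-41.4)²) = 42.8 m.

43 m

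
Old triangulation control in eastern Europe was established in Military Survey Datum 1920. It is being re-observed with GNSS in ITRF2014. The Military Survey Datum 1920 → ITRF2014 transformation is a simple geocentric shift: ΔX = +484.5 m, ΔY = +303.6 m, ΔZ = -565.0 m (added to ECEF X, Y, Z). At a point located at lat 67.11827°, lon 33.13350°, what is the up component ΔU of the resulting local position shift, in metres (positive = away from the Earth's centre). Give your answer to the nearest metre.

At φ = 67.11827°, λ = 33.13350°: sin φ = 0.921309, cos φ = 0.388830, sin λ = 0.546592, cos λ = 0.837399.
ΔU = cos φ cos λ·ΔX + cos φ sin λ·ΔY + sin φ·ΔZ = (0.388830)(0.837399)(484.5) + (0.388830)(0.546592)(303.6) + (0.921309)(-565.0) = -298.26 m.

ΔU = -298 m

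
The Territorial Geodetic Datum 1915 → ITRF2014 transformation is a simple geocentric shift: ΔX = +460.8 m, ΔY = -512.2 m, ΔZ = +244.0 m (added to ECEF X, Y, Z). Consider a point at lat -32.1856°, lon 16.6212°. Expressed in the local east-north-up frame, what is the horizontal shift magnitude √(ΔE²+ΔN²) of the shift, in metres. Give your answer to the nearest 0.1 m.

721.0 m

The local east axis at (φ, λ) is (−sin λ, cos λ, 0), so ΔE = −sin(16.6212°)·460.8 + cos(16.6212°)·(-512.2) = -622.61 m.
The local north axis is (−sin φ cos λ, −sin φ sin λ, cos φ), giving ΔN = 235.196 − 78.041 + 206.504 = 363.66 m.
Horizontal magnitude = √(ΔE² + ΔN²) = √((-622.61)² + 363.66²) = 721.03 m.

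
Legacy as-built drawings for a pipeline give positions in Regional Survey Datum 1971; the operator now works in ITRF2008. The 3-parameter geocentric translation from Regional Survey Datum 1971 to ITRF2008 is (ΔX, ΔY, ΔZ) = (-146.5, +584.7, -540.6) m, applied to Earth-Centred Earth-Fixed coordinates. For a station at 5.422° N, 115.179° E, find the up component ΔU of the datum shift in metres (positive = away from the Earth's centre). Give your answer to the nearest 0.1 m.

At φ = 5.422°, λ = 115.179°: sin φ = 0.094491, cos φ = 0.995526, sin λ = 0.904983, cos λ = -0.425448.
ΔU = cos φ cos λ·ΔX + cos φ sin λ·ΔY + sin φ·ΔZ = (0.995526)(-0.425448)(-146.5) + (0.995526)(0.904983)(584.7) + (0.094491)(-540.6) = 537.74 m.

ΔU = 537.7 m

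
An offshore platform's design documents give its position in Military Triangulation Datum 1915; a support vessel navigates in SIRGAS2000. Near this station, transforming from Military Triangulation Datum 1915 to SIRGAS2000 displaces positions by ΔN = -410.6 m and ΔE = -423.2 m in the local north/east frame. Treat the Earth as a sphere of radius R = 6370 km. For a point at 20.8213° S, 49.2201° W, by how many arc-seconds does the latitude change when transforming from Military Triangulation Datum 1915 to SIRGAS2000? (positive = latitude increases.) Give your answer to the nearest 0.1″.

On a sphere of radius R, 1 rad of latitude = R, so Δφ = ΔN / R = -410.6 / 6370000 = -6.4458e-05 rad = -13.295″.

Δφ = -13.3″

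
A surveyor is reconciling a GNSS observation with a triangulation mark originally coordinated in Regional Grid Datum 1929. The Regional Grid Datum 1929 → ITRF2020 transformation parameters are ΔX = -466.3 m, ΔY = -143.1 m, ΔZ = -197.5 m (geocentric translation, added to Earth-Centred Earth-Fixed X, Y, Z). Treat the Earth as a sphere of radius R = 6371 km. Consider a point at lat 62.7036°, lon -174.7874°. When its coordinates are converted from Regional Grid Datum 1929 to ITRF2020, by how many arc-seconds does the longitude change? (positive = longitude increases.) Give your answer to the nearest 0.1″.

Δλ = 7.1″

sin φ = 0.888646, cos φ = 0.458594, sin λ = -0.090852, cos λ = -0.995864.
East component: ΔE = −sin λ·ΔX + cos λ·ΔY = −(-0.090852)(-466.3) + (-0.995864)(-143.1) = 100.14 m.
1° of latitude spans πR/180 = 111195 m; at latitude φ, 1° of longitude spans that × cos φ = 50993.3 m, so Δλ = 100.14 / 50993.3 × 3600 = 7.070″.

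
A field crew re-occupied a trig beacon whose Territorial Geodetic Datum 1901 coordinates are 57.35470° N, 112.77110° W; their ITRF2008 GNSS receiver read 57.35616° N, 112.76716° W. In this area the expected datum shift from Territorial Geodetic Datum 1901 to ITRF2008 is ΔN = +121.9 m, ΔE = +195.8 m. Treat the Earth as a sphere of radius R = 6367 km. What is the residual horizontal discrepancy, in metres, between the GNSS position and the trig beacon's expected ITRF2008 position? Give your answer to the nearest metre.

Observed coordinate differences: Δφ = +0.00146°, Δλ = +0.00394°.
Converting to metres (1° lat = 111125 m, cos φ = 0.539437): observed ΔN = 162.2 m, observed ΔE = 236.2 m.
Subtracting the expected shift leaves a residual of 162.2 − (121.9) = 40.3 m north and 236.2 − (195.8) = 40.4 m east.
Residual distance = √(40.3² + 40.4²) = 57.1 m.

57 m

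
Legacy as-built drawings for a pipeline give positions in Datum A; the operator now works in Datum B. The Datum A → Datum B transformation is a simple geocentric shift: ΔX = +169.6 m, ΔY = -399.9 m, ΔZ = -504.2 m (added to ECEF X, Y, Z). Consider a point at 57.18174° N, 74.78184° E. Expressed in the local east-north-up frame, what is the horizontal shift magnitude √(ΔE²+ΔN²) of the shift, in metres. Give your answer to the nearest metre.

At φ = 57.18174°, λ = 74.78184°: sin φ = 0.840394, cos φ = 0.541976, sin λ = 0.964933, cos λ = 0.262495.
ΔE = −sin λ·ΔX + cos λ·ΔY = −(0.964933)·(169.6) + (0.262495)·(-399.9) = -268.62 m.
ΔN = −sin φ cos λ·ΔX − sin φ sin λ·ΔY + cos φ·ΔZ = −(0.840394)(0.262495)(169.6) − (0.840394)(0.964933)(-399.9) + (0.541976)(-504.2) = 13.61 m.
Horizontal magnitude = √(ΔE² + ΔN²) = √((-268.62)² + 13.61²) = 268.97 m.

269 m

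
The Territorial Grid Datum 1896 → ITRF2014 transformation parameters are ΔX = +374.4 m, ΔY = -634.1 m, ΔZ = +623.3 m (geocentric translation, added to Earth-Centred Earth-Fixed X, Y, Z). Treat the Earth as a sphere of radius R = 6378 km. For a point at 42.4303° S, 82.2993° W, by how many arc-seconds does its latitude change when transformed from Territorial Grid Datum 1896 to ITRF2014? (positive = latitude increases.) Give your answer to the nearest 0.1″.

Δφ = 29.7″

sin φ = -0.674693, cos φ = 0.738099, sin λ = -0.990982, cos λ = 0.133998.
North component: ΔN = −sin φ cos λ·ΔX − sin φ sin λ·ΔY + cos φ·ΔZ = −(-0.674693)(0.133998)(374.4) − (-0.674693)(-0.990982)(-634.1) + (0.738099)(623.3) = 917.87 m.
1° of latitude spans πR/180 = 111317 m, so Δφ = 917.87 / 111317 × 3600 = 29.684″.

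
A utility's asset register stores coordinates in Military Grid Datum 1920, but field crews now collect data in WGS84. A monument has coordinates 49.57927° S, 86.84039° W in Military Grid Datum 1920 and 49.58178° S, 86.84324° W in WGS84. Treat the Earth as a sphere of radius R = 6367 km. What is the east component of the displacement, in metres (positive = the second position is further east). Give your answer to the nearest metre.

Δφ = -49.58178° − -49.57927° = -0.00251°; Δλ = -86.84324° − -86.84039° = -0.00285°.
1° along a meridian = πR/180 = 111125 m.
ΔN = Δφ × 111125 = -278.9 m; ΔE = Δλ × 111125 × cos(-49.57927°) = -0.00285 × 111125 × 0.648395 = -205.4 m.

ΔE = -205 m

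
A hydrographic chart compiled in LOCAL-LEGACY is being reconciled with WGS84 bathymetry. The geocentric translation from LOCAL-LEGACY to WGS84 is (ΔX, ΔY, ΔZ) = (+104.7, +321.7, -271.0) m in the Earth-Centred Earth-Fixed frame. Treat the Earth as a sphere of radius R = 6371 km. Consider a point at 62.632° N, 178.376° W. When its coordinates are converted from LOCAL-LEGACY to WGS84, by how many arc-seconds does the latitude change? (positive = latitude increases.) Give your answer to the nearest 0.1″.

sin φ = 0.888072, cos φ = 0.459704, sin λ = -0.028340, cos λ = -0.999598.
North component: ΔN = −sin φ cos λ·ΔX − sin φ sin λ·ΔY + cos φ·ΔZ = −(0.888072)(-0.999598)(104.7) − (0.888072)(-0.028340)(321.7) + (0.459704)(-271.0) = -23.54 m.
1° of latitude spans πR/180 = 111195 m, so Δφ = -23.54 / 111195 × 3600 = -0.762″.

Δφ = -0.8″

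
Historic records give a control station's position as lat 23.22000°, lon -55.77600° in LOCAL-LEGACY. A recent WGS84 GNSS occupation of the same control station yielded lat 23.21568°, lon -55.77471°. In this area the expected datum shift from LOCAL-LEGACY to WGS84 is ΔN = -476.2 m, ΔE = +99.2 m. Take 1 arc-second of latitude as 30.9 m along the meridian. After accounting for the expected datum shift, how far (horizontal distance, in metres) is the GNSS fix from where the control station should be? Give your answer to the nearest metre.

Observed coordinate differences: Δφ = -0.00432°, Δλ = +0.00129°.
Converting to metres (1° lat = 111240 m, cos φ = 0.918998): observed ΔN = -480.6 m, observed ΔE = 131.9 m.
Subtracting the expected shift leaves a residual of -480.6 − (-476.2) = -4.4 m north and 131.9 − (99.2) = 32.7 m east.
Residual distance = √((-4.4)² + 32.7²) = 33.0 m.

33 m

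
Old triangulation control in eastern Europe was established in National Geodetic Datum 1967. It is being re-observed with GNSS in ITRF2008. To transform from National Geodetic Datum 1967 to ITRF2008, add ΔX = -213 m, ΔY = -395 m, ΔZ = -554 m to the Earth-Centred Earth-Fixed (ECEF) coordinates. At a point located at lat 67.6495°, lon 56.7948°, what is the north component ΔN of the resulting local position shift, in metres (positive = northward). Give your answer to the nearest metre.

ΔN = 203 m

At φ = 67.6495°, λ = 56.7948°: sin φ = 0.924875, cos φ = 0.380271, sin λ = 0.836715, cos λ = 0.547639.
ΔN = −sin φ cos λ·ΔX − sin φ sin λ·ΔY + cos φ·ΔZ = −(0.924875)(0.547639)(-213) − (0.924875)(0.836715)(-395) + (0.380271)(-554) = 202.89 m.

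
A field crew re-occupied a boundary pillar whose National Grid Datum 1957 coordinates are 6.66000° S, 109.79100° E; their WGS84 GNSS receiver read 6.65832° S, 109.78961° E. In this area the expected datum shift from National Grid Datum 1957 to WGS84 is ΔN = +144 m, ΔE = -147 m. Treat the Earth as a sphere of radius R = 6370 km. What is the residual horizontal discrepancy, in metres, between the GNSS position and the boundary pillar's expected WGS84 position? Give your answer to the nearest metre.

Observed coordinate differences: Δφ = +0.00168°, Δλ = -0.00139°.
Converting to metres (1° lat = 111177 m, cos φ = 0.993252): observed ΔN = 186.8 m, observed ΔE = -153.5 m.
Subtracting the expected shift leaves a residual of 186.8 − (144) = 42.8 m north and -153.5 − (-147) = -6.5 m east.
Residual distance = √(42.8² + (-6.5)²) = 43.3 m.

43 m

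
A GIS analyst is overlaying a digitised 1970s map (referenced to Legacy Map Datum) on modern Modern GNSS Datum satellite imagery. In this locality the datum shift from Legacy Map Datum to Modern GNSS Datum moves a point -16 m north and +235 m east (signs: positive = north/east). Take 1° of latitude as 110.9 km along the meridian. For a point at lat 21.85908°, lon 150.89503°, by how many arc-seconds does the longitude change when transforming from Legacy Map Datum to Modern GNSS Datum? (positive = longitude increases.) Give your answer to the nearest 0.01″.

At latitude 21.85908°, cos φ = 0.928102.
1° of longitude at this latitude = 110.9 × cos φ = 102.93 km, so Δλ = 235.0 / 102926.6 = 0.0022832° = 8.219″.

Δλ = 8.22″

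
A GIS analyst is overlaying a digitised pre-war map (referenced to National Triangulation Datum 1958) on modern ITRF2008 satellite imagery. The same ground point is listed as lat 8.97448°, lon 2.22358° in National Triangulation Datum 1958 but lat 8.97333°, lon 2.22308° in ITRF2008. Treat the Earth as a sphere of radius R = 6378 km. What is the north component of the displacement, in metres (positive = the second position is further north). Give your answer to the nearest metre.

ΔN = -128 m

Δφ = 8.97333° − 8.97448° = -0.00115°; Δλ = 2.22308° − 2.22358° = -0.00050°.
1° along a meridian = πR/180 = 111317 m.
ΔN = Δφ × 111317 = -128.0 m; ΔE = Δλ × 111317 × cos(8.97448°) = -0.00050 × 111317 × 0.987758 = -55.0 m.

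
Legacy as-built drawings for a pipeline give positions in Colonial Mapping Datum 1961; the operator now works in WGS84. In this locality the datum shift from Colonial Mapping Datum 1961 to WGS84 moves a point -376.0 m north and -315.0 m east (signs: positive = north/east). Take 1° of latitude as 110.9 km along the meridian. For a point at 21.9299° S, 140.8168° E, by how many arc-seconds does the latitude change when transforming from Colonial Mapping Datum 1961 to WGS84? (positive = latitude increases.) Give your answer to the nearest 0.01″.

Δφ = -12.21″

1° of latitude = 110.9 km, so Δφ = -376.0 / 110900 = -0.0033904° = -12.206″.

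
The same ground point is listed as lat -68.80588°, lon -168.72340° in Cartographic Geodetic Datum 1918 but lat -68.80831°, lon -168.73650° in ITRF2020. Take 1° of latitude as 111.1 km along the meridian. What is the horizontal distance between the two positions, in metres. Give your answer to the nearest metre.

Δφ = -68.80831° − -68.80588° = -0.00243°; Δλ = -168.73650° − -168.72340° = -0.01310°.
ΔN = Δφ × 111100 = -270.0 m; ΔE = Δλ × 111100 × cos(-68.80588°) = -0.01310 × 111100 × 0.361529 = -526.2 m.
Distance = √(ΔE² + ΔN²) = √((-526.2)² + (-270.0)²) = 591.4 m.

591 m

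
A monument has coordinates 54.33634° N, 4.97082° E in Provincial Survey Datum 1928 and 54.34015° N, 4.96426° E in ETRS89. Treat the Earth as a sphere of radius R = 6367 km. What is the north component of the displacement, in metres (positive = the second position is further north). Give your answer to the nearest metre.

ΔN = 423 m

Δφ = 54.34015° − 54.33634° = +0.00381°; Δλ = 4.96426° − 4.97082° = -0.00656°.
1° along a meridian = πR/180 = 111125 m.
ΔN = Δφ × 111125 = 423.4 m; ΔE = Δλ × 111125 × cos(54.33634°) = -0.00656 × 111125 × 0.583026 = -425.0 m.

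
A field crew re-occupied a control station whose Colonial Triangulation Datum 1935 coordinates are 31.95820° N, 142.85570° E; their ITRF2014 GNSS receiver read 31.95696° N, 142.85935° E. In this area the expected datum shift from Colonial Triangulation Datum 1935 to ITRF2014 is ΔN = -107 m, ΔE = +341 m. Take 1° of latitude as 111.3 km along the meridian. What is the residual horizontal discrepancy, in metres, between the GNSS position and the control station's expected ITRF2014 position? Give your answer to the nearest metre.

Observed coordinate differences: Δφ = -0.00124°, Δλ = +0.00365°.
Converting to metres (1° lat = 111300 m, cos φ = 0.848434): observed ΔN = -138.0 m, observed ΔE = 344.7 m.
Subtracting the expected shift leaves a residual of -138.0 − (-107) = -31.0 m north and 344.7 − (341) = 3.7 m east.
Residual distance = √((-31.0)² + 3.7²) = 31.2 m.

31 m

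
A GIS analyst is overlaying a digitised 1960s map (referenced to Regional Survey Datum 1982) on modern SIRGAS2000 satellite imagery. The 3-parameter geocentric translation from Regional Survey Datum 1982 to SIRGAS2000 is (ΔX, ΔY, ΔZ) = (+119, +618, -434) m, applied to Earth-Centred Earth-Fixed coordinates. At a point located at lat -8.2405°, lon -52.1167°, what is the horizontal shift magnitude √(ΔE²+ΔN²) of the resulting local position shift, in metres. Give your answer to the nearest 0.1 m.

680.6 m

The local east axis at (φ, λ) is (−sin λ, cos λ, 0), so ΔE = −sin(-52.1167°)·119 + cos(-52.1167°)·618 = 473.41 m.
The local north axis is (−sin φ cos λ, −sin φ sin λ, cos φ), giving ΔN = 10.473 − 69.911 − 429.519 = -488.96 m.
Horizontal magnitude = √(ΔE² + ΔN²) = √(473.41² + (-488.96)²) = 680.58 m.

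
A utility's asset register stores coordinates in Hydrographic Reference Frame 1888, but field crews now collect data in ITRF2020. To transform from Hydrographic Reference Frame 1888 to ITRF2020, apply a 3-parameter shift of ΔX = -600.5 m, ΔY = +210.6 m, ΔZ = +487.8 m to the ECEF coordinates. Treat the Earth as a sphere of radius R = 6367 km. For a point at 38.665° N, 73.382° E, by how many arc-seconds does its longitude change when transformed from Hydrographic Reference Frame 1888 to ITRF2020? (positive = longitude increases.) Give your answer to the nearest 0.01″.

sin φ = 0.624766, cos φ = 0.780812, sin λ = 0.958233, cos λ = 0.285989.
East component: ΔE = −sin λ·ΔX + cos λ·ΔY = −(0.958233)(-600.5) + (0.285989)(210.6) = 635.65 m.
1° of latitude spans πR/180 = 111125 m; at latitude φ, 1° of longitude spans that × cos φ = 86767.8 m, so Δλ = 635.65 / 86767.8 × 3600 = 26.373″.

Δλ = 26.37″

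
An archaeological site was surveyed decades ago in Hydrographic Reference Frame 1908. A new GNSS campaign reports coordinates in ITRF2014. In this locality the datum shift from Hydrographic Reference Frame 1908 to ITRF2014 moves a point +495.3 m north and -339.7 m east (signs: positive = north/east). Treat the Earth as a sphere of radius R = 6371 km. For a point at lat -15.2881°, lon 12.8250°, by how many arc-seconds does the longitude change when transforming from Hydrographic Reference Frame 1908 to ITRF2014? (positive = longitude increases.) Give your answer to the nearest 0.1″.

Δλ = -11.4″

At latitude -15.2881°, cos φ = 0.964612.
One radian of longitude at latitude φ spans R cos φ, so Δλ = ΔE / (R cos φ) = -339.7 / (6371000 × 0.964612) = -5.5276e-05 rad = -11.401″.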